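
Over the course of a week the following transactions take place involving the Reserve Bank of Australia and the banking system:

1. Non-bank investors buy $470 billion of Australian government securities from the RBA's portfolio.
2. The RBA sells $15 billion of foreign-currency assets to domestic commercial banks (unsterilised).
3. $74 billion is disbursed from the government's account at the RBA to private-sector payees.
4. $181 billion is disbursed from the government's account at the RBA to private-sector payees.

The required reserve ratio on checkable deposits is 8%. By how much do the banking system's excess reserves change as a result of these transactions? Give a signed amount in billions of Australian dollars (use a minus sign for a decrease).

-$212.8 billion

Asset sale (to non-banks) $470 billion: reserves −$470B, deposits −$470B.
FX sale $15 billion: reserves −$15B, deposits 0.
Government spending $74 billion: reserves +$74B, deposits +$74B.
Government spending $181 billion: reserves +$181B, deposits +$181B.
Totals: Δreserves = −$230B, Δdeposits = −$215B.
Δrequired reserves = 8% × −$215B = −$17.2B.
Δexcess reserves = Δreserves − Δrequired = −$230B − (−$17.2B) = -$212.8 billion.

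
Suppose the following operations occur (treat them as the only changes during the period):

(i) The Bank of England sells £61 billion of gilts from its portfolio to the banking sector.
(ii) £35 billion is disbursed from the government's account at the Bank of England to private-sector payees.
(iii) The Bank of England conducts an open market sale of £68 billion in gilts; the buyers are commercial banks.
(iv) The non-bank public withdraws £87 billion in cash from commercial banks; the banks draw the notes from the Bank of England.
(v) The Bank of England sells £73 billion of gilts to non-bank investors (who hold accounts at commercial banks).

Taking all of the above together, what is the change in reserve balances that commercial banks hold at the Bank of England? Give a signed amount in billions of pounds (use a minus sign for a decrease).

Bank of England balance sheet:
  Assets:      Securities −£202B
  Liabilities: Bank reserves −£254B, Currency in circulation +£87B, Government deposits −£35B
So the change in reserve balances that commercial banks hold at the Bank of England is -£254 billion.

-£254 billion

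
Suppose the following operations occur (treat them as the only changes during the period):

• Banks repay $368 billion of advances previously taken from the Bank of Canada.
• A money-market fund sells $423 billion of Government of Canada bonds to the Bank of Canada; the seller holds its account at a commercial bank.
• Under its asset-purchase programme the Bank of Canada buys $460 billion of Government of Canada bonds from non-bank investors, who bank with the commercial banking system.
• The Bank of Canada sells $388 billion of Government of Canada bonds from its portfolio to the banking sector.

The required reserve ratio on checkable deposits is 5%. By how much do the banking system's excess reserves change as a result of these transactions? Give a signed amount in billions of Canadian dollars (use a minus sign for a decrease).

+$82.85 billion

Discount-window repayment $368 billion: reserves −$368B, deposits 0.
Asset purchase (from non-banks) $423 billion: reserves +$423B, deposits +$423B.
Asset purchase (from non-banks) $460 billion: reserves +$460B, deposits +$460B.
OMO sale (to banks) $388 billion: reserves −$388B, deposits 0.
Totals: Δreserves = +$127B, Δdeposits = +$883B.
Δrequired reserves = 5% × +$883B = +$44.15B.
Δexcess reserves = Δreserves − Δrequired = +$127B − (+$44.15B) = +$82.85 billion.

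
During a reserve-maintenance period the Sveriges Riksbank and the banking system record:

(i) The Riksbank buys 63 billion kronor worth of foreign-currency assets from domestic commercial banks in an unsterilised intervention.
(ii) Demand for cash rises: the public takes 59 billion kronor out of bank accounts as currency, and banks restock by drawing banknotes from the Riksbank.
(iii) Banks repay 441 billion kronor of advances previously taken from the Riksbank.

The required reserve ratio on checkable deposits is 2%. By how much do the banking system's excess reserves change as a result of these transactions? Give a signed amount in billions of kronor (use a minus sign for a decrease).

FX purchase 63 billion kronor: reserves +63B, deposits 0.
Currency withdrawal 59 billion kronor: reserves −59B, deposits −59B.
Discount-window repayment 441 billion kronor: reserves −441B, deposits 0.
Totals: Δreserves = −437B, Δdeposits = −59B.
Δrequired reserves = 2% × −59B = −1.18B.
Δexcess reserves = Δreserves − Δrequired = −437B − (−1.18B) = -435.82 billion.

-435.82 billion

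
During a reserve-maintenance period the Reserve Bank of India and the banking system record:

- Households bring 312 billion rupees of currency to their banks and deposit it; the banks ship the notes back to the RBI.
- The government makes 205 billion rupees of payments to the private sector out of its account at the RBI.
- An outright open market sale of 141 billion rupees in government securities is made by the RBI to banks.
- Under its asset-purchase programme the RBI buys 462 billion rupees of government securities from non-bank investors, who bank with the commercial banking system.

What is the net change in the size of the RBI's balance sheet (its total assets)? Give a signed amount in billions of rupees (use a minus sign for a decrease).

Currency deposit 312 billion rupees: only the composition of liabilities changes → 0.
Government spending 205 billion rupees: only the composition of liabilities changes → 0.
OMO sale (to banks) 141 billion rupees: an RBI asset is shed → −141B.
Asset purchase (from non-banks) 462 billion rupees: an RBI asset is acquired → +462B.
Net: 0 + 0 − 141 + 462 = +321 billion.

+321 billion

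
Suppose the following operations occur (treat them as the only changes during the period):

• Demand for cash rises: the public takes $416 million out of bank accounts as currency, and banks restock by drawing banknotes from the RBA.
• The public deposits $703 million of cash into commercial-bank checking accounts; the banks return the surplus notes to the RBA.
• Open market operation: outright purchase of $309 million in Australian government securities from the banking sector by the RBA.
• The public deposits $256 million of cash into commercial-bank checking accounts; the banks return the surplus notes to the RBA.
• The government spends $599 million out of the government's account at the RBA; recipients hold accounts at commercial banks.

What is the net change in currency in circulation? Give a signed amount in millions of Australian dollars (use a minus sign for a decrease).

Currency withdrawal $416 million: notes leave the central bank → +$416M.
Currency deposit $703 million: notes return to the central bank → −$703M.
OMO purchase (from banks) $309 million: no currency enters or leaves circulation → 0.
Currency deposit $256 million: notes return to the central bank → −$256M.
Government spending $599 million: no currency enters or leaves circulation → 0.
Net: 416 − 703 + 0 − 256 + 0 = -$543 million.

-$543 million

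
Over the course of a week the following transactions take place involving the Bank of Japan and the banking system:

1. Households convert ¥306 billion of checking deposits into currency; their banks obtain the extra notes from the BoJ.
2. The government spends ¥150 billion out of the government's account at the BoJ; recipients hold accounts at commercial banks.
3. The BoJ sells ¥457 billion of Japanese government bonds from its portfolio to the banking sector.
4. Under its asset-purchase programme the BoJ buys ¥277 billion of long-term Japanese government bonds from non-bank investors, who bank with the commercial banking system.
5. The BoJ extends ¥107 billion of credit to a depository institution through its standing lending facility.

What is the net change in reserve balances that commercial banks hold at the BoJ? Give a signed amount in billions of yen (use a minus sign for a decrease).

-¥229 billion

BoJ balance sheet:
  Assets:      Securities −¥180B, Loans to banks +¥107B
  Liabilities: Bank reserves −¥229B, Currency in circulation +¥306B, Government deposits −¥150B
Commercial banking system:
  Assets:      Reserves at CB −¥229B, Securities +¥457B
  Liabilities: Checkable deposits +¥121B, Borrowings from CB +¥107B
So the change in reserve balances that commercial banks hold at the BoJ is -¥229 billion.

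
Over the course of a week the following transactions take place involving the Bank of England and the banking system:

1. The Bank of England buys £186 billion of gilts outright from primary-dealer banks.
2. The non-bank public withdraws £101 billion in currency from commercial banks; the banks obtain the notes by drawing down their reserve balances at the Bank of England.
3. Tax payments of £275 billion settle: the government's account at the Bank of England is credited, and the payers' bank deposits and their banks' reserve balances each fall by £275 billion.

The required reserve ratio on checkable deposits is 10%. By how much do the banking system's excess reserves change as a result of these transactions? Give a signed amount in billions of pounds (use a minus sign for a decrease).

OMO purchase (from banks) £186 billion: reserves +£186B, deposits 0.
Currency withdrawal £101 billion: reserves −£101B, deposits −£101B.
Government account inflow £275 billion: reserves −£275B, deposits −£275B.
Totals: Δreserves = −£190B, Δdeposits = −£376B.
Δrequired reserves = 10% × −£376B = −£37.6B.
Δexcess reserves = Δreserves − Δrequired = −£190B − (−£37.6B) = -£152.4 billion.

-£152.4 billion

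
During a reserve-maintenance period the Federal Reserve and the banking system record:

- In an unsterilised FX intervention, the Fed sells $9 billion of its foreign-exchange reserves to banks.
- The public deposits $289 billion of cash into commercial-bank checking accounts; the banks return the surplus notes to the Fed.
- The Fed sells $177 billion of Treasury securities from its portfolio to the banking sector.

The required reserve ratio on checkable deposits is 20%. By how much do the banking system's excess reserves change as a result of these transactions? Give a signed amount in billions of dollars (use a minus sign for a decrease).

FX sale $9 billion: reserves −$9B, deposits 0.
Currency deposit $289 billion: reserves +$289B, deposits +$289B.
OMO sale (to banks) $177 billion: reserves −$177B, deposits 0.
Totals: Δreserves = +$103B, Δdeposits = +$289B.
Δrequired reserves = 20% × +$289B = +$57.8B.
Δexcess reserves = Δreserves − Δrequired = +$103B − (+$57.8B) = +$45.2 billion.

+$45.2 billion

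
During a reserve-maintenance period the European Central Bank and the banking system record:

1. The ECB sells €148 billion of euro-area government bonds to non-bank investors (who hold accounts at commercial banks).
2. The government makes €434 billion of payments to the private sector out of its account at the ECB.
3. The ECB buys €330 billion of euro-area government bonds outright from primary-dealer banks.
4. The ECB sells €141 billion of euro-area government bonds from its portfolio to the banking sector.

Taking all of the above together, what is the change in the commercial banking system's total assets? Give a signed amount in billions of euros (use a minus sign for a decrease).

+€286 billion

Asset sale (to non-banks) €148 billion: bank balance sheets shrink → −€148B.
Government spending €434 billion: bank balance sheets expand → +€434B.
OMO purchase (from banks) €330 billion: just an asset swap on bank balance sheets → 0.
OMO sale (to banks) €141 billion: just an asset swap on bank balance sheets → 0.
Net: −148 + 434 + 0 + 0 = +€286 billion.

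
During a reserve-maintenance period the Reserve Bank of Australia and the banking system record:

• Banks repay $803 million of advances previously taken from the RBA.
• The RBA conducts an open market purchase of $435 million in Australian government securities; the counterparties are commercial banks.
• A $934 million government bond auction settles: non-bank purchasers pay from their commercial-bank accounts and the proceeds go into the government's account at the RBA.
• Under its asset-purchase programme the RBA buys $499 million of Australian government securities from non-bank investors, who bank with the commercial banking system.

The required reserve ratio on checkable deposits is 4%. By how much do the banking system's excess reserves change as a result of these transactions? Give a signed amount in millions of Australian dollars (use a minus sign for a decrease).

Discount-window repayment $803 million: reserves −$803M, deposits 0.
OMO purchase (from banks) $435 million: reserves +$435M, deposits 0.
Government account inflow $934 million: reserves −$934M, deposits −$934M.
Asset purchase (from non-banks) $499 million: reserves +$499M, deposits +$499M.
Totals: Δreserves = −$803M, Δdeposits = −$435M.
Δrequired reserves = 4% × −$435M = −$17.4M.
Δexcess reserves = Δreserves − Δrequired = −$803M − (−$17.4M) = -$785.6 million.

-$785.6 million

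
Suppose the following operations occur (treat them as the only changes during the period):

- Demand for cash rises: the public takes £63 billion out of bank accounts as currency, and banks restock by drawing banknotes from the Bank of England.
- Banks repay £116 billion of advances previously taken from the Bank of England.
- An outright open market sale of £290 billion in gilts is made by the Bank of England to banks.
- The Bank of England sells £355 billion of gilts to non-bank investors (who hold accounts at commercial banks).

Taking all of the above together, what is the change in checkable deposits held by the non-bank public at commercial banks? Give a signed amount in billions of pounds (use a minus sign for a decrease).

-£418 billion

Bank of England balance sheet:
  Assets:      Securities −£645B, Loans to banks −£116B
  Liabilities: Bank reserves −£824B, Currency in circulation +£63B
Commercial banking system:
  Assets:      Reserves at CB −£824B, Securities +£290B
  Liabilities: Checkable deposits −£418B, Borrowings from CB −£116B
So the change in checkable deposits held by the non-bank public at commercial banks is -£418 billion.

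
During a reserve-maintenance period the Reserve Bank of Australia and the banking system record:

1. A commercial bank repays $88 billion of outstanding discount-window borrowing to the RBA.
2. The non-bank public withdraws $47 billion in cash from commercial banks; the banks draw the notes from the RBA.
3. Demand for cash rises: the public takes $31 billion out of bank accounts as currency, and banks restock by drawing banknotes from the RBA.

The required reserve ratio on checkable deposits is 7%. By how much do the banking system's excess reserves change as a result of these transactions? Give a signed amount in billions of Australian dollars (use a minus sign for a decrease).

Discount-window repayment $88 billion: reserves −$88B, deposits 0.
Currency withdrawal $47 billion: reserves −$47B, deposits −$47B.
Currency withdrawal $31 billion: reserves −$31B, deposits −$31B.
Totals: Δreserves = −$166B, Δdeposits = −$78B.
Δrequired reserves = 7% × −$78B = −$5.46B.
Δexcess reserves = Δreserves − Δrequired = −$166B − (−$5.46B) = -$160.54 billion.

-$160.54 billion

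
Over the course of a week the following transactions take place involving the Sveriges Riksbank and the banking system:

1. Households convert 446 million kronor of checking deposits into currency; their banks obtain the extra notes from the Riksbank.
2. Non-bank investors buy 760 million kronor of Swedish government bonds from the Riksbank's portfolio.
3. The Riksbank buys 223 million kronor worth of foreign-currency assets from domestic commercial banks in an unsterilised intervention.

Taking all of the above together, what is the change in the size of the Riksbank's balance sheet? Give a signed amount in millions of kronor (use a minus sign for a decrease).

Currency withdrawal 446 million kronor: only the composition of liabilities changes → 0.
Asset sale (to non-banks) 760 million kronor: a Riksbank asset is shed → −760M.
FX purchase 223 million kronor: a Riksbank asset is acquired → +223M.
Net: 0 − 760 + 223 = -537 million.

-537 million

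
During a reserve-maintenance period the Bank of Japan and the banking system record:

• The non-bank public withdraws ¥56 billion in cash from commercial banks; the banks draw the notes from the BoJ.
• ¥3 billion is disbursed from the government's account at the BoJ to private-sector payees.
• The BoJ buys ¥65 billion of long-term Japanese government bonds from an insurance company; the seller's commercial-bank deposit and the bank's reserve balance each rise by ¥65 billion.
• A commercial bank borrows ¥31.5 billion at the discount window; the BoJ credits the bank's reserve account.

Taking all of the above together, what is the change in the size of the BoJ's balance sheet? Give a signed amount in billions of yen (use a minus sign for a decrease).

+¥96.5 billion

Currency withdrawal ¥56 billion: only the composition of liabilities changes → 0.
Government spending ¥3 billion: only the composition of liabilities changes → 0.
Asset purchase (from non-banks) ¥65 billion: a BoJ asset is acquired → +¥65B.
Discount-window loan ¥31.5 billion: a BoJ asset is acquired → +¥31.5B.
Net: 0 + 0 + 65 + 31.5 = +¥96.5 billion.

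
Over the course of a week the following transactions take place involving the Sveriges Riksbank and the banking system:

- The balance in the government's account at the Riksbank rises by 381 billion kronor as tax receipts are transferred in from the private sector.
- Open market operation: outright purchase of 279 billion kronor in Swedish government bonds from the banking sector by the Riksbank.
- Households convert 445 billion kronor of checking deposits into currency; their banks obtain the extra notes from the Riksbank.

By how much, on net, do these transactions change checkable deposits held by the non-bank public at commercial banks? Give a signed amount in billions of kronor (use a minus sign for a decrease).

Riksbank balance sheet:
  Assets:      Securities +279B
  Liabilities: Bank reserves −547B, Currency in circulation +445B, Government deposits +381B
Commercial banking system:
  Assets:      Reserves at CB −547B, Securities −279B
  Liabilities: Checkable deposits −826B
So the change in checkable deposits held by the non-bank public at commercial banks is -826 billion.

-826 billion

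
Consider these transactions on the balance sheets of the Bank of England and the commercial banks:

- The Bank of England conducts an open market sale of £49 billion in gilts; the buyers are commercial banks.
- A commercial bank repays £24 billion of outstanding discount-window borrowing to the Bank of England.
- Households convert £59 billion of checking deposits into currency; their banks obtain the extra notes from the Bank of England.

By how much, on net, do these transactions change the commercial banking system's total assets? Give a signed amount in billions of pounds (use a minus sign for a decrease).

-£83 billion

OMO sale (to banks) £49 billion: just an asset swap on bank balance sheets → 0.
Discount-window repayment £24 billion: bank balance sheets shrink → −£24B.
Currency withdrawal £59 billion: bank balance sheets shrink → −£59B.
Net: 0 − 24 − 59 = -£83 billion.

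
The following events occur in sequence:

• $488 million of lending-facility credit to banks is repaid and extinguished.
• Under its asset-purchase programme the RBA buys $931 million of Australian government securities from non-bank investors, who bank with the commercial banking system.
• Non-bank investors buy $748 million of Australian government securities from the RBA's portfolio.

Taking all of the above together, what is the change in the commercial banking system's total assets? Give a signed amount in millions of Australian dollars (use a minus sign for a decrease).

RBA balance sheet:
  Assets:      Securities +$183M, Loans to banks −$488M
  Liabilities: Bank reserves −$305M
Commercial banking system:
  Assets:      Reserves at CB −$305M
  Liabilities: Checkable deposits +$183M, Borrowings from CB −$488M
Change in total bank assets = -$305 million.

-$305 million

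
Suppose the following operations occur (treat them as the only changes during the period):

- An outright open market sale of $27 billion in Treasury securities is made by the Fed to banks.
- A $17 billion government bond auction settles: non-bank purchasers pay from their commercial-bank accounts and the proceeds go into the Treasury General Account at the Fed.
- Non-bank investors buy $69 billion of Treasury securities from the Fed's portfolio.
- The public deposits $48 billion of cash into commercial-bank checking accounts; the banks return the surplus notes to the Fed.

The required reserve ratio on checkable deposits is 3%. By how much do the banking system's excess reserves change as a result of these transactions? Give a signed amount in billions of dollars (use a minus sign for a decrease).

-$63.86 billion

OMO sale (to banks) $27 billion: reserves −$27B, deposits 0.
Government account inflow $17 billion: reserves −$17B, deposits −$17B.
Asset sale (to non-banks) $69 billion: reserves −$69B, deposits −$69B.
Currency deposit $48 billion: reserves +$48B, deposits +$48B.
Totals: Δreserves = −$65B, Δdeposits = −$38B.
Δrequired reserves = 3% × −$38B = −$1.14B.
Δexcess reserves = Δreserves − Δrequired = −$65B − (−$1.14B) = -$63.86 billion.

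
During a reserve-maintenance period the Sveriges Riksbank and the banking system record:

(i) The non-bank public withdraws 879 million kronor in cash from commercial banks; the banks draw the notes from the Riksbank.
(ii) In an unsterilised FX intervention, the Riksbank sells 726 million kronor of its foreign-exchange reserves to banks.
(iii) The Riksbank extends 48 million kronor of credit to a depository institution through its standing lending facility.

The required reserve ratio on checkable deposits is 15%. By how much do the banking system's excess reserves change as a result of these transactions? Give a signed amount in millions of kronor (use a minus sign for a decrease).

-1425.15 million

Currency withdrawal 879 million kronor: reserves −879M, deposits −879M.
FX sale 726 million kronor: reserves −726M, deposits 0.
Discount-window loan 48 million kronor: reserves +48M, deposits 0.
Totals: Δreserves = −1557M, Δdeposits = −879M.
Δrequired reserves = 15% × −879M = −131.85M.
Δexcess reserves = Δreserves − Δrequired = −1557M − (−131.85M) = -1425.15 million.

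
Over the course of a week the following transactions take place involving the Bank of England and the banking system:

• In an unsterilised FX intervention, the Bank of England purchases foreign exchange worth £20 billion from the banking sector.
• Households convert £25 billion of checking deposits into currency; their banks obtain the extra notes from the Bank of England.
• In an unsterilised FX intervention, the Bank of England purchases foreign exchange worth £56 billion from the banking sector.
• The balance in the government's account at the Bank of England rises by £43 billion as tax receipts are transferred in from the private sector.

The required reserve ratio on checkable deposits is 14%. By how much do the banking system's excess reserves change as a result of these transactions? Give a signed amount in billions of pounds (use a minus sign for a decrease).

+£17.52 billion

FX purchase £20 billion: reserves +£20B, deposits 0.
Currency withdrawal £25 billion: reserves −£25B, deposits −£25B.
FX purchase £56 billion: reserves +£56B, deposits 0.
Government account inflow £43 billion: reserves −£43B, deposits −£43B.
Totals: Δreserves = +£8B, Δdeposits = −£68B.
Δrequired reserves = 14% × −£68B = −£9.52B.
Δexcess reserves = Δreserves − Δrequired = +£8B − (−£9.52B) = +£17.52 billion.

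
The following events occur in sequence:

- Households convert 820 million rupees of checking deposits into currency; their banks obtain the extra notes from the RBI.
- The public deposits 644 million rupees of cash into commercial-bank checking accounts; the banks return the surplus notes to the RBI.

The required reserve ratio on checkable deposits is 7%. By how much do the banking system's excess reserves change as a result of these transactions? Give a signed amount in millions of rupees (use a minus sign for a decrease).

Currency withdrawal 820 million rupees: reserves −820M, deposits −820M.
Currency deposit 644 million rupees: reserves +644M, deposits +644M.
Totals: Δreserves = −176M, Δdeposits = −176M.
Δrequired reserves = 7% × −176M = −12.32M.
Δexcess reserves = Δreserves − Δrequired = −176M − (−12.32M) = -163.68 million.

-163.68 million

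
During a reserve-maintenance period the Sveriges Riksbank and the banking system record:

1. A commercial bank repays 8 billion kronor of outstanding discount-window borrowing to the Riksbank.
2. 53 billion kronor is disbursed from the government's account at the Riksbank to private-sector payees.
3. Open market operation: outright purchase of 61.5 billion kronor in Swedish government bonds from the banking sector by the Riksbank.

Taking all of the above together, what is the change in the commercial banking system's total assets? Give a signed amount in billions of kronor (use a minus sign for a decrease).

+45 billion

Riksbank balance sheet:
  Assets:      Securities +61.5B, Loans to banks −8B
  Liabilities: Bank reserves +106.5B, Government deposits −53B
Commercial banking system:
  Assets:      Reserves at CB +106.5B, Securities −61.5B
  Liabilities: Checkable deposits +53B, Borrowings from CB −8B
Change in total bank assets = +45 billion.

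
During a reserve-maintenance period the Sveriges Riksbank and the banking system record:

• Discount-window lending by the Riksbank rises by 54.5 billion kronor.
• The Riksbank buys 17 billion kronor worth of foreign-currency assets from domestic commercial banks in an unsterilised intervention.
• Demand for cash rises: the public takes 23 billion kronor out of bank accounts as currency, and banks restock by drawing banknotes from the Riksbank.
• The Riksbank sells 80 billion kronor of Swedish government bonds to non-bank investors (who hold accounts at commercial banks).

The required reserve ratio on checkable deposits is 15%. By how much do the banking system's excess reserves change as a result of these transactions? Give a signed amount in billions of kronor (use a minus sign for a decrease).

-16.05 billion

Discount-window loan 54.5 billion kronor: reserves +54.5B, deposits 0.
FX purchase 17 billion kronor: reserves +17B, deposits 0.
Currency withdrawal 23 billion kronor: reserves −23B, deposits −23B.
Asset sale (to non-banks) 80 billion kronor: reserves −80B, deposits −80B.
Totals: Δreserves = −31.5B, Δdeposits = −103B.
Δrequired reserves = 15% × −103B = −15.45B.
Δexcess reserves = Δreserves − Δrequired = −31.5B − (−15.45B) = -16.05 billion.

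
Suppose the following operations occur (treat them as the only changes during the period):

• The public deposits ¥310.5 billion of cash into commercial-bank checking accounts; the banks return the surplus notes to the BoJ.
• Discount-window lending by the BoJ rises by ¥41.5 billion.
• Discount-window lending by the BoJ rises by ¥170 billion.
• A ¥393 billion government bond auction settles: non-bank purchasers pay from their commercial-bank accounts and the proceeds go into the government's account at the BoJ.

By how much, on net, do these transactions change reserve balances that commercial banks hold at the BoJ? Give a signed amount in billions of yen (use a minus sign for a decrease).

+¥129 billion

BoJ balance sheet:
  Assets:      Loans to banks +¥211.5B
  Liabilities: Bank reserves +¥129B, Currency in circulation −¥310.5B, Government deposits +¥393B
Commercial banking system:
  Assets:      Reserves at CB +¥129B
  Liabilities: Checkable deposits −¥82.5B, Borrowings from CB +¥211.5B
So the change in reserve balances that commercial banks hold at the BoJ is +¥129 billion.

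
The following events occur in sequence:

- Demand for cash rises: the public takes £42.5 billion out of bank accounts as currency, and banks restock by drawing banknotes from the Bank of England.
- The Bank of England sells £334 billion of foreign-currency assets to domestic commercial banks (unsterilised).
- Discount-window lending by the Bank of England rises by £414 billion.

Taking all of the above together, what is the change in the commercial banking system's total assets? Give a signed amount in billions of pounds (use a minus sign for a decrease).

+£371.5 billion

Currency withdrawal £42.5 billion: bank balance sheets shrink → −£42.5B.
FX sale £334 billion: just an asset swap on bank balance sheets → 0.
Discount-window loan £414 billion: bank balance sheets expand → +£414B.
Net: −42.5 + 0 + 414 = +£371.5 billion.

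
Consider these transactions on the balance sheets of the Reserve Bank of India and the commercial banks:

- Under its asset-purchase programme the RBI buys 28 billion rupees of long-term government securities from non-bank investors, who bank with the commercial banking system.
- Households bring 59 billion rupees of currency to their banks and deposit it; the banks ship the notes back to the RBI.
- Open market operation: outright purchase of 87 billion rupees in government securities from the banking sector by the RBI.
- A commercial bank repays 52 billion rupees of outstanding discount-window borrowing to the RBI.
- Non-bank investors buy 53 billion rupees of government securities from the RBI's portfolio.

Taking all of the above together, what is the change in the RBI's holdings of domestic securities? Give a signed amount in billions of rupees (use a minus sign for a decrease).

Asset purchase (from non-banks) 28 billion rupees: securities added to the RBI's portfolio → +28B.
Currency deposit 59 billion rupees: the RBI's securities portfolio is untouched → 0.
OMO purchase (from banks) 87 billion rupees: securities added to the RBI's portfolio → +87B.
Discount-window repayment 52 billion rupees: the RBI's securities portfolio is untouched → 0.
Asset sale (to non-banks) 53 billion rupees: securities removed from the RBI's portfolio → −53B.
Net: 28 + 0 + 87 + 0 − 53 = +62 billion.

+62 billion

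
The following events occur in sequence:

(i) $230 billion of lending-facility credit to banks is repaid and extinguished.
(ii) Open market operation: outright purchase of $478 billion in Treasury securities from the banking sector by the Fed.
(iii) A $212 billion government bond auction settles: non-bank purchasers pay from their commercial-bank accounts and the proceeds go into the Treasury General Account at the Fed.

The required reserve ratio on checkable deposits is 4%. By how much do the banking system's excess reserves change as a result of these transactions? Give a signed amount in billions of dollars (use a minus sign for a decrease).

Discount-window repayment $230 billion: reserves −$230B, deposits 0.
OMO purchase (from banks) $478 billion: reserves +$478B, deposits 0.
Government account inflow $212 billion: reserves −$212B, deposits −$212B.
Totals: Δreserves = +$36B, Δdeposits = −$212B.
Δrequired reserves = 4% × −$212B = −$8.48B.
Δexcess reserves = Δreserves − Δrequired = +$36B − (−$8.48B) = +$44.48 billion.

+$44.48 billion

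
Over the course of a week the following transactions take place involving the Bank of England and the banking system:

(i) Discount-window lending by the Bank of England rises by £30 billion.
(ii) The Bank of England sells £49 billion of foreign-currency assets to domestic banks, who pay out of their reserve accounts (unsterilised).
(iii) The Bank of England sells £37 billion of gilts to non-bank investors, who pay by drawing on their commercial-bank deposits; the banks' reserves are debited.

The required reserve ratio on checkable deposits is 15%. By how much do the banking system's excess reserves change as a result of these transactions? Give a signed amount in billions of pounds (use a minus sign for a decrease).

Discount-window loan £30 billion: reserves +£30B, deposits 0.
FX sale £49 billion: reserves −£49B, deposits 0.
Asset sale (to non-banks) £37 billion: reserves −£37B, deposits −£37B.
Totals: Δreserves = −£56B, Δdeposits = −£37B.
Δrequired reserves = 15% × −£37B = −£5.55B.
Δexcess reserves = Δreserves − Δrequired = −£56B − (−£5.55B) = -£50.45 billion.

-£50.45 billion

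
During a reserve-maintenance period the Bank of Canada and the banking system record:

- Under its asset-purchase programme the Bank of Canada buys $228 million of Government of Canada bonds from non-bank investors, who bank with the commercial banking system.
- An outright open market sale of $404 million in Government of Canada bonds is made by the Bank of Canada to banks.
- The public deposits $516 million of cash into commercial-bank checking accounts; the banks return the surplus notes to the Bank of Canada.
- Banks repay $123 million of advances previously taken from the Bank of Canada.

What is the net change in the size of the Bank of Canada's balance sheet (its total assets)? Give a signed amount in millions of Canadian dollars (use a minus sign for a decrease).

Bank of Canada balance sheet:
  Assets:      Securities −$176M, Loans to banks −$123M
  Liabilities: Bank reserves +$217M, Currency in circulation −$516M
Commercial banking system:
  Assets:      Reserves at CB +$217M, Securities +$404M
  Liabilities: Checkable deposits +$744M, Borrowings from CB −$123M
Change in total Bank of Canada assets = -$299 million.

-$299 million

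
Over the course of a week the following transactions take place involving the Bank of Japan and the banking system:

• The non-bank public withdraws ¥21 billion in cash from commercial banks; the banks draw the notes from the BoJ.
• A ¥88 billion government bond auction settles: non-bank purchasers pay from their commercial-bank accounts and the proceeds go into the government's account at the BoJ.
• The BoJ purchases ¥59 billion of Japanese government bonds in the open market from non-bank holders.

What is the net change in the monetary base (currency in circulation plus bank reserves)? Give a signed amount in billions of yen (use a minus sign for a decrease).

-¥29 billion

BoJ balance sheet:
  Assets:      Securities +¥59B
  Liabilities: Bank reserves −¥50B, Currency in circulation +¥21B, Government deposits +¥88B
Monetary base = currency + reserves: +¥21B + (−¥50B) = -¥29 billion.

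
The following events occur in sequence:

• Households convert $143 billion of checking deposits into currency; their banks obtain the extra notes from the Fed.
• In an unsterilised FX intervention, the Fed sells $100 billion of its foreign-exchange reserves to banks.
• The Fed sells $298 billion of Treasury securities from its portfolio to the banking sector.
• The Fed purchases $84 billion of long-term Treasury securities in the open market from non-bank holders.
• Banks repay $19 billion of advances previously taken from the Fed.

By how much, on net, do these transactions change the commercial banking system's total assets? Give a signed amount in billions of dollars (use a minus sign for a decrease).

Fed balance sheet:
  Assets:      Securities −$214B, Loans to banks −$19B, Foreign assets −$100B
  Liabilities: Bank reserves −$476B, Currency in circulation +$143B
Commercial banking system:
  Assets:      Reserves at CB −$476B, Securities +$298B, Foreign assets +$100B
  Liabilities: Checkable deposits −$59B, Borrowings from CB −$19B
Change in total bank assets = -$78 billion.

-$78 billion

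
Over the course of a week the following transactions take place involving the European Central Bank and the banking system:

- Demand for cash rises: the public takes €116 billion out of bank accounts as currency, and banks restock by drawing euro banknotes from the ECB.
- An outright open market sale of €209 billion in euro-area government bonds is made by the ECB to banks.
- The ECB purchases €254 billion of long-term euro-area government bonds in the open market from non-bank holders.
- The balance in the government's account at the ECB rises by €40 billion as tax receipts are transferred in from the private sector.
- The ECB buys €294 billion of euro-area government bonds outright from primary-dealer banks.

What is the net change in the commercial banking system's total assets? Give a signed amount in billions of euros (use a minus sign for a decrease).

+€98 billion

ECB balance sheet:
  Assets:      Securities +€339B
  Liabilities: Bank reserves +€183B, Currency in circulation +€116B, Government deposits +€40B
Commercial banking system:
  Assets:      Reserves at CB +€183B, Securities −€85B
  Liabilities: Checkable deposits +€98B
Change in total bank assets = +€98 billion.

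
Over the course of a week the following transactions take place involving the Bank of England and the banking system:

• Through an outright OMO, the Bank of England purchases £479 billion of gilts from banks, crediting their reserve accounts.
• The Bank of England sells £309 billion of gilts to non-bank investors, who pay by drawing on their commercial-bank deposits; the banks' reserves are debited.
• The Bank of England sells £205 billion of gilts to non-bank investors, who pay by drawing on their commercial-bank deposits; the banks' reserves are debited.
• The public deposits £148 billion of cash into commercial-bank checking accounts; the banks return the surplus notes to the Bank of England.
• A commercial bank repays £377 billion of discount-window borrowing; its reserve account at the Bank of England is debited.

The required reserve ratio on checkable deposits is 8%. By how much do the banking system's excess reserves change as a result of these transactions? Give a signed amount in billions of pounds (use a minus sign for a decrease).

OMO purchase (from banks) £479 billion: reserves +£479B, deposits 0.
Asset sale (to non-banks) £309 billion: reserves −£309B, deposits −£309B.
Asset sale (to non-banks) £205 billion: reserves −£205B, deposits −£205B.
Currency deposit £148 billion: reserves +£148B, deposits +£148B.
Discount-window repayment £377 billion: reserves −£377B, deposits 0.
Totals: Δreserves = −£264B, Δdeposits = −£366B.
Δrequired reserves = 8% × −£366B = −£29.28B.
Δexcess reserves = Δreserves − Δrequired = −£264B − (−£29.28B) = -£234.72 billion.

-£234.72 billion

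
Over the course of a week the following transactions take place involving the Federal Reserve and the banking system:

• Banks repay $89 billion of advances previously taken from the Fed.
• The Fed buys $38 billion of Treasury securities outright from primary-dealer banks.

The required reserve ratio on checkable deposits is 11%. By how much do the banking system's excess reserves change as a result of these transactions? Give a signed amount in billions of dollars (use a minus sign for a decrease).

-$51 billion

Discount-window repayment $89 billion: reserves −$89B, deposits 0.
OMO purchase (from banks) $38 billion: reserves +$38B, deposits 0.
Totals: Δreserves = −$51B, Δdeposits = 0.
Δrequired reserves = 11% × 0 = 0.
Δexcess reserves = Δreserves − Δrequired = −$51B − (0) = -$51 billion.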